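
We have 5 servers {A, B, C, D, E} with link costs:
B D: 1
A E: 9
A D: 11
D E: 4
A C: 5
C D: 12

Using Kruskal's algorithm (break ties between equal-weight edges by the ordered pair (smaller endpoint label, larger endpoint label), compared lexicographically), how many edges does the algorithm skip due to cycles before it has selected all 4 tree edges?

Kruskal: consider edges lightest-first.
B D (1): add — endpoints in different components.
D E (4): add — endpoints in different components.
A C (5): add — endpoints in different components.
A E (9): add — endpoints in different components.
Edges rejected before the tree was complete: 0.

0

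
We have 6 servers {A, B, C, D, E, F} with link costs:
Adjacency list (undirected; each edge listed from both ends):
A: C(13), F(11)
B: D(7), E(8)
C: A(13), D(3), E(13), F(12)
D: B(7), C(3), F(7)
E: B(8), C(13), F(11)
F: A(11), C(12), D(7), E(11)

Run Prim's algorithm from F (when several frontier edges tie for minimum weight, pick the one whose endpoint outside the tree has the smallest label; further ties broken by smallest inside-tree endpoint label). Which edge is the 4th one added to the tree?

B-E

Grow the tree from F using Prim:
Step 1: frontier [D F 7, A F 11, E F 11, C F 12] → take D F (7); add D.
Step 2: frontier [C D 3, B D 7, A F 11, E F 11, C F 12] → take C D (3); add C.
Step 3: frontier [A C 13, C E 13, B D 7, A F 11, E F 11] → take B D (7); add B.
Step 4: frontier [B E 8, A C 13, C E 13, A F 11, E F 11] → take B E (8); add E.
Step 5: frontier [A C 13, A F 11] → take A F (11); add A.
The 4th edge added is B E.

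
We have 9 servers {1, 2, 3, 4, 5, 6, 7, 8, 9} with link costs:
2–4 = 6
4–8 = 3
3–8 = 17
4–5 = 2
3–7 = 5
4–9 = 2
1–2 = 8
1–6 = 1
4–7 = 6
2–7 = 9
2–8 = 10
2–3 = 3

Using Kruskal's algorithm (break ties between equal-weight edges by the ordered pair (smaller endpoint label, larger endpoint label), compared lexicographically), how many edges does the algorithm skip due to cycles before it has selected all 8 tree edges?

Kruskal's algorithm — process edges by increasing weight (ties by edge label):
1–6 (1): add — endpoints in different components.
4–5 (2): add — endpoints in different components.
4–9 (2): add — endpoints in different components.
2–3 (3): add — endpoints in different components.
4–8 (3): add — endpoints in different components.
3–7 (5): add — endpoints in different components.
2–4 (6): add — endpoints in different components.
4–7 (6): skip — 4 and 7 already connected.
1–2 (8): add — endpoints in different components.
Edges rejected before the tree was complete: 1.

1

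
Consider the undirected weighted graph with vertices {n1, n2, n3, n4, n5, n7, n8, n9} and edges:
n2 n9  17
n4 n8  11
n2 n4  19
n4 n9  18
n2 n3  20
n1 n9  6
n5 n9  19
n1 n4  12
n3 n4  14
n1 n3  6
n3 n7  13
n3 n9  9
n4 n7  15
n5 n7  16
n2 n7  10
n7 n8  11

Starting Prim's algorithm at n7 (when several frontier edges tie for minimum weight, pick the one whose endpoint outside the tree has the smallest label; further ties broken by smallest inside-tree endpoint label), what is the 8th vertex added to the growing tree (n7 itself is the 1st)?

n5

Prim, starting at n7.
Step 1: cheapest edge leaving the tree is n2 n7 (10); add n2.
Step 2: cheapest edge leaving the tree is n7 n8 (11); add n8.
Step 3: cheapest edge leaving the tree is n4 n8 (11); add n4.
Step 4: cheapest edge leaving the tree is n1 n4 (12); add n1.
Step 5: cheapest edge leaving the tree is n1 n3 (6); add n3.
Step 6: cheapest edge leaving the tree is n1 n9 (6); add n9.
Step 7: cheapest edge leaving the tree is n5 n7 (16); add n5.
Vertex order: n7, n2, n8, n4, n1, n3, n9, n5. The 8th vertex is n5.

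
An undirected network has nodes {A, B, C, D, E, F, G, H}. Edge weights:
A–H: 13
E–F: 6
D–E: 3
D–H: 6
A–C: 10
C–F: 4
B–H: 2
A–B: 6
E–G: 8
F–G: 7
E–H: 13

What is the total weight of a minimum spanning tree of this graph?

34

Kruskal: consider edges lightest-first.
B–H (2): add — endpoints in different components.
D–E (3): add — endpoints in different components.
C–F (4): add — endpoints in different components.
A–B (6): add — endpoints in different components.
D–H (6): add — endpoints in different components.
E–F (6): add — endpoints in different components.
F–G (7): add — endpoints in different components.
MST edges: B–H, D–E, C–F, A–B, D–H, E–F, F–G; total weight 2+3+4+6+6+6+7 = 34.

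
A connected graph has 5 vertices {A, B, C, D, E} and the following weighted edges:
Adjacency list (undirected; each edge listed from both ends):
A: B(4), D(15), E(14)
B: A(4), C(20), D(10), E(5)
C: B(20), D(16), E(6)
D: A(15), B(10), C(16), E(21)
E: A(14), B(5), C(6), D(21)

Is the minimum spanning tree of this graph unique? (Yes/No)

Kruskal's algorithm — process edges by increasing weight (ties by edge label):
A–B (4): add. Components now {A,B} {C} {D} {E}
B–E (5): add. Components now {A,B,E} {C} {D}
C–E (6): add. Components now {A,B,C,E} {D}
B–D (10): add. Components now {A,B,C,D,E}
Every non-tree edge has weight strictly greater than the heaviest edge on the tree path between its endpoints, so the MST is unique.

Yes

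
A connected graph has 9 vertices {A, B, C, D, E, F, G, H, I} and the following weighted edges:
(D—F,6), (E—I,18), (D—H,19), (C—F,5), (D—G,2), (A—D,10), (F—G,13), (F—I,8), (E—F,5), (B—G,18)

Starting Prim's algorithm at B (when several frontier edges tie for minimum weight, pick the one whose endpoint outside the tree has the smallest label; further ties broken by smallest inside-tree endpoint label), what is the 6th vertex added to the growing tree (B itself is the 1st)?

E

Prim, starting at B.
Step 1: cheapest edge leaving the tree is B—G (18); add G.
Step 2: cheapest edge leaving the tree is D—G (2); add D.
Step 3: cheapest edge leaving the tree is D—F (6); add F.
Step 4: cheapest edge leaving the tree is C—F (5); add C.
Step 5: cheapest edge leaving the tree is E—F (5); add E.
Step 6: cheapest edge leaving the tree is F—I (8); add I.
Step 7: cheapest edge leaving the tree is A—D (10); add A.
Step 8: cheapest edge leaving the tree is D—H (19); add H.
Vertex order: B, G, D, F, C, E, I, A, H. The 6th vertex is E.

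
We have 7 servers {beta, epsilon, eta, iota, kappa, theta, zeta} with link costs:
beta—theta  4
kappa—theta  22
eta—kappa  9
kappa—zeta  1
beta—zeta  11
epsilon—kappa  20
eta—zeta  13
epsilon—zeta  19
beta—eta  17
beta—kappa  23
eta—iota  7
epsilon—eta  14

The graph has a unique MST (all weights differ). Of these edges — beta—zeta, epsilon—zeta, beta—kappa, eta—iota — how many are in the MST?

2

Kruskal: consider edges lightest-first.
kappa—zeta (1): add — endpoints in different components.
beta—theta (4): add — endpoints in different components.
eta—iota (7): add — endpoints in different components.
eta—kappa (9): add — endpoints in different components.
beta—zeta (11): add — endpoints in different components.
eta—zeta (13): skip — eta and zeta already connected.
epsilon—eta (14): add — endpoints in different components.
MST edge set: {kappa—zeta, beta—theta, eta—iota, eta—kappa, beta—zeta, epsilon—eta}.
Of the listed edges, {beta—zeta, eta—iota} are in the MST → 2.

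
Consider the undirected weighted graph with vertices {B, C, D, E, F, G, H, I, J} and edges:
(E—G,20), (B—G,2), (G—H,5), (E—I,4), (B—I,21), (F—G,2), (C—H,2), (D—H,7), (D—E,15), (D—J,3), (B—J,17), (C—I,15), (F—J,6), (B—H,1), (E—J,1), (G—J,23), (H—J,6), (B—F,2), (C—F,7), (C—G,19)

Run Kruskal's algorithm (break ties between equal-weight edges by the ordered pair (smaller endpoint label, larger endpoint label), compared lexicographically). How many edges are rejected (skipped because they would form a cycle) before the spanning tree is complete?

2

Sort edges by weight, then run Kruskal:
B—H (1): add — endpoints in different components.
E—J (1): add — endpoints in different components.
B—F (2): add — endpoints in different components.
B—G (2): add — endpoints in different components.
C—H (2): add — endpoints in different components.
F—G (2): skip — F and G already connected.
D—J (3): add — endpoints in different components.
E—I (4): add — endpoints in different components.
G—H (5): skip — G and H already connected.
F—J (6): add — endpoints in different components.
Edges rejected before the tree was complete: 2.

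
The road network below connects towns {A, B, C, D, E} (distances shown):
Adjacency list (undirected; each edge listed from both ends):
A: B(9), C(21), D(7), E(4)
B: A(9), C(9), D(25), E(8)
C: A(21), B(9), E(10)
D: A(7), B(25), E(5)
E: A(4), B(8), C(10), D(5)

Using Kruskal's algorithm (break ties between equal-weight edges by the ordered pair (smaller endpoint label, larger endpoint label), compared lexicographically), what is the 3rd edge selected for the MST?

B-E

Kruskal's algorithm — process edges by increasing weight (ties by edge label):
A-E (4): add — endpoints in different components.
D-E (5): add — endpoints in different components.
A-D (7): skip — A and D already connected.
B-E (8): add — endpoints in different components.
A-B (9): skip — A and B already connected.
B-C (9): add — endpoints in different components.
The 3rd edge added is B-E.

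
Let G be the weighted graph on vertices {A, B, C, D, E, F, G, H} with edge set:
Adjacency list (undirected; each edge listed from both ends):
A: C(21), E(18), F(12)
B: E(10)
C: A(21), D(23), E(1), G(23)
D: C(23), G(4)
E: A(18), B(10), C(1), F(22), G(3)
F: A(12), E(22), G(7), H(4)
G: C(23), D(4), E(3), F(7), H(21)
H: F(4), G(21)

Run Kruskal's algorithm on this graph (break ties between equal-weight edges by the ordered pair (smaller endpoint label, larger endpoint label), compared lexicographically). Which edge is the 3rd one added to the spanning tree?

D-G

Kruskal's algorithm — process edges by increasing weight (ties by edge label):
C–E (1): add — endpoints in different components.
E–G (3): add — endpoints in different components.
D–G (4): add — endpoints in different components.
F–H (4): add — endpoints in different components.
F–G (7): add — endpoints in different components.
B–E (10): add — endpoints in different components.
A–F (12): add — endpoints in different components.
The 3rd edge added is D–G.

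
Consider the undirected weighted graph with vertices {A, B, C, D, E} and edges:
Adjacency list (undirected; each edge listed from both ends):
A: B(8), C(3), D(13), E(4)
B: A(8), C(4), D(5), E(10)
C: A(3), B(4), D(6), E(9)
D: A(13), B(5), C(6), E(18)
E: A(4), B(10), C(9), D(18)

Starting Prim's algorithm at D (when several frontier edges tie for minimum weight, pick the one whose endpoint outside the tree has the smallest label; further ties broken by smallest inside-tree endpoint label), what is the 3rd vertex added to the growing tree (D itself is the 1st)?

Prim, starting at D.
Step 1: cheapest edge leaving the tree is B–D (5); add B.
Step 2: cheapest edge leaving the tree is B–C (4); add C.
Step 3: cheapest edge leaving the tree is A–C (3); add A.
Step 4: cheapest edge leaving the tree is A–E (4); add E.
Vertex order: D, B, C, A, E. The 3rd vertex is C.

C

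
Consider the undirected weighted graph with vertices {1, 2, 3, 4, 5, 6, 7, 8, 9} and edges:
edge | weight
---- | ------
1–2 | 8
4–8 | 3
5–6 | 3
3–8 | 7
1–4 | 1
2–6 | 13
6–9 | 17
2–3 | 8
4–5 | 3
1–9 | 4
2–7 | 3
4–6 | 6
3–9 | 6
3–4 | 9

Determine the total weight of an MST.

Sort edges by weight, then run Kruskal:
1–4 (1): add — endpoints in different components.
2–7 (3): add — endpoints in different components.
4–5 (3): add — endpoints in different components.
4–8 (3): add — endpoints in different components.
5–6 (3): add — endpoints in different components.
1–9 (4): add — endpoints in different components.
3–9 (6): add — endpoints in different components.
4–6 (6): skip — 4 and 6 already connected.
3–8 (7): skip — 3 and 8 already connected.
1–2 (8): add — endpoints in different components.
MST edges: 1–4, 2–7, 4–5, 4–8, 5–6, 1–9, 3–9, 1–2; total weight 1+3+3+3+3+4+6+8 = 31.

31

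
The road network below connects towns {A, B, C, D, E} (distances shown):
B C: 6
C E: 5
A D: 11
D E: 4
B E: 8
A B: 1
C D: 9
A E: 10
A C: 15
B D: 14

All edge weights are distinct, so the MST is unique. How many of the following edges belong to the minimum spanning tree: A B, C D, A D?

1

Kruskal: consider edges lightest-first.
A B (1): add. Components now {A,B} {C} {D} {E}
D E (4): add. Components now {A,B} {C} {D,E}
C E (5): add. Components now {A,B} {C,D,E}
B C (6): add. Components now {A,B,C,D,E}
MST edge set: {A B, D E, C E, B C}.
Of the listed edges, {A B} are in the MST → 1.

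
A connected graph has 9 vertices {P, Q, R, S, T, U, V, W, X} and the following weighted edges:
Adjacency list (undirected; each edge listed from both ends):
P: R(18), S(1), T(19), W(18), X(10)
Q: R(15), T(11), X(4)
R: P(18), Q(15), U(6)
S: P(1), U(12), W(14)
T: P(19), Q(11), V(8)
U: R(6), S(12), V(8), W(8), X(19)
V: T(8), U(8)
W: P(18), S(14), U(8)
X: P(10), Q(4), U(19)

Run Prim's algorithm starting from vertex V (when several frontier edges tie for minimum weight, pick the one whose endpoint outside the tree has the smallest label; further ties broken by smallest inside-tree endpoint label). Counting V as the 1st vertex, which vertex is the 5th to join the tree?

Prim's algorithm from V:
Step 1: cheapest edge leaving the tree is T-V (8); add T.
Step 2: cheapest edge leaving the tree is U-V (8); add U.
Step 3: cheapest edge leaving the tree is R-U (6); add R.
Step 4: cheapest edge leaving the tree is U-W (8); add W.
Step 5: cheapest edge leaving the tree is Q-T (11); add Q.
Step 6: cheapest edge leaving the tree is Q-X (4); add X.
Step 7: cheapest edge leaving the tree is P-X (10); add P.
Step 8: cheapest edge leaving the tree is P-S (1); add S.
Vertex order: V, T, U, R, W, Q, X, P, S. The 5th vertex is W.

W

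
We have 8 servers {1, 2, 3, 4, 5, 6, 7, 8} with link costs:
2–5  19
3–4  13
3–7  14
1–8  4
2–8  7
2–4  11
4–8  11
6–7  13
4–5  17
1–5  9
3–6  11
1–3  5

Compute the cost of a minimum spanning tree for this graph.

Kruskal's algorithm — process edges by increasing weight (ties by edge label):
1–8 (4): add — endpoints in different components.
1–3 (5): add — endpoints in different components.
2–8 (7): add — endpoints in different components.
1–5 (9): add — endpoints in different components.
2–4 (11): add — endpoints in different components.
3–6 (11): add — endpoints in different components.
4–8 (11): skip — 4 and 8 already connected.
3–4 (13): skip — 3 and 4 already connected.
6–7 (13): add — endpoints in different components.
MST edges: 1–8, 1–3, 2–8, 1–5, 2–4, 3–6, 6–7; total weight 4+5+7+9+11+11+13 = 60.

60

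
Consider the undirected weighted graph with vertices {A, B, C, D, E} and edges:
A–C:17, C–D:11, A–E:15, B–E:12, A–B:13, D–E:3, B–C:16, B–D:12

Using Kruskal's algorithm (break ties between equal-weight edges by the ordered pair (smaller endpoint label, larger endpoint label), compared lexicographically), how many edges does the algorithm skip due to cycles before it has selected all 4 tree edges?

Kruskal's algorithm — process edges by increasing weight (ties by edge label):
D–E (3): add. Components now {A} {B} {C} {D,E}
C–D (11): add. Components now {A} {B} {C,D,E}
B–D (12): add. Components now {A} {B,C,D,E}
B–E (12): skip — B and E already connected.
A–B (13): add. Components now {A,B,C,D,E}
Edges rejected before the tree was complete: 1.

1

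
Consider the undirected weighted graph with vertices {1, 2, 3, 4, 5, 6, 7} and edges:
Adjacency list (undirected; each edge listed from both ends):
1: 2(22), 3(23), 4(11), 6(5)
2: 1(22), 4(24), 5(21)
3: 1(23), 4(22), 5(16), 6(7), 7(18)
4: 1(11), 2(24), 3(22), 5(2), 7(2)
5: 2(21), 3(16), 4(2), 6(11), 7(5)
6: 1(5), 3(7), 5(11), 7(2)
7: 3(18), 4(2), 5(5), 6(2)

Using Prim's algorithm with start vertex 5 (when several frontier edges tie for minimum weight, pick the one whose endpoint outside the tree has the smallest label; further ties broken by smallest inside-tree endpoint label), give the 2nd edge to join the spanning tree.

4-7

Prim, starting at 5.
Step 1: cheapest edge leaving the tree is 4—5 (2); add 4.
Step 2: cheapest edge leaving the tree is 4—7 (2); add 7.
Step 3: cheapest edge leaving the tree is 6—7 (2); add 6.
Step 4: cheapest edge leaving the tree is 1—6 (5); add 1.
Step 5: cheapest edge leaving the tree is 3—6 (7); add 3.
Step 6: cheapest edge leaving the tree is 2—5 (21); add 2.
The 2nd edge added is 4—7.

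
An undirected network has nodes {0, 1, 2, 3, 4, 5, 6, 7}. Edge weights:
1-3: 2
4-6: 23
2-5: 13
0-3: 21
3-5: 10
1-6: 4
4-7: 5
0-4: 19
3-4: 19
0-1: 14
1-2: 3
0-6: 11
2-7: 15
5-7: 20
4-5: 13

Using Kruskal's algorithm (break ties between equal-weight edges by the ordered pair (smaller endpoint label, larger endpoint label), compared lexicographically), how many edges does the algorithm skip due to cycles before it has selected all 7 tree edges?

1

Kruskal: consider edges lightest-first.
1-3 (2): add — endpoints in different components.
1-2 (3): add — endpoints in different components.
1-6 (4): add — endpoints in different components.
4-7 (5): add — endpoints in different components.
3-5 (10): add — endpoints in different components.
0-6 (11): add — endpoints in different components.
2-5 (13): skip — 2 and 5 already connected.
4-5 (13): add — endpoints in different components.
Edges rejected before the tree was complete: 1.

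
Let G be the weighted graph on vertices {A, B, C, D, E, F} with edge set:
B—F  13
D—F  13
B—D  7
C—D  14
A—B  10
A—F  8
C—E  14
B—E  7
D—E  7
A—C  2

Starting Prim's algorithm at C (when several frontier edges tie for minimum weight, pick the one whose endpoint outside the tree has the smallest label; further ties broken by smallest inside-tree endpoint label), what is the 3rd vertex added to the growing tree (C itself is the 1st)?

F

Grow the tree from C using Prim:
Step 1: frontier [A—C 2, C—D 14, C—E 14] → take A—C (2); add A.
Step 2: frontier [A—F 8, A—B 10, C—D 14, C—E 14] → take A—F (8); add F.
Step 3: frontier [A—B 10, C—D 14, C—E 14, B—F 13, D—F 13] → take A—B (10); add B.
Step 4: frontier [B—D 7, B—E 7, C—D 14, C—E 14, D—F 13] → take B—D (7); add D.
Step 5: frontier [B—E 7, C—E 14, D—E 7] → take B—E (7); add E.
Vertex order: C, A, F, B, D, E. The 3rd vertex is F.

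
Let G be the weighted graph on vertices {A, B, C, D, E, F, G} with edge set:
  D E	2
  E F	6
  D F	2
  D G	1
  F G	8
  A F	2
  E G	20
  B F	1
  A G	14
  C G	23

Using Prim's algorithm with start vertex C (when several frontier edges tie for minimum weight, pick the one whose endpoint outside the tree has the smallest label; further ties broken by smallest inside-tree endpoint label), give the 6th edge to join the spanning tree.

Grow the tree from C using Prim:
Step 1: frontier [C G 23] → take C G (23); add G.
Step 2: frontier [D G 1, F G 8, A G 14, E G 20] → take D G (1); add D.
Step 3: frontier [D E 2, D F 2, F G 8, A G 14, E G 20] → take D E (2); add E.
Step 4: frontier [D F 2, E F 6, F G 8, A G 14] → take D F (2); add F.
Step 5: frontier [B F 1, A F 2, A G 14] → take B F (1); add B.
Step 6: frontier [A F 2, A G 14] → take A F (2); add A.
The 6th edge added is A F.

A-F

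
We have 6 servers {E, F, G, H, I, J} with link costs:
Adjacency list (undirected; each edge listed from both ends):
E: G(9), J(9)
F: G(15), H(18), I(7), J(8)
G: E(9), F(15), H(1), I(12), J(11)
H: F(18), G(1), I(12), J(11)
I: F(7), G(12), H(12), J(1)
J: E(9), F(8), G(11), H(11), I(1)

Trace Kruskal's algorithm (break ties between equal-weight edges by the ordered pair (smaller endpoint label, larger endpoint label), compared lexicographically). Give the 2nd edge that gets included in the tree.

Kruskal's algorithm — process edges by increasing weight (ties by edge label):
G–H (1): add — endpoints in different components.
I–J (1): add — endpoints in different components.
F–I (7): add — endpoints in different components.
F–J (8): skip — F and J already connected.
E–G (9): add — endpoints in different components.
E–J (9): add — endpoints in different components.
The 2nd edge added is I–J.

I-J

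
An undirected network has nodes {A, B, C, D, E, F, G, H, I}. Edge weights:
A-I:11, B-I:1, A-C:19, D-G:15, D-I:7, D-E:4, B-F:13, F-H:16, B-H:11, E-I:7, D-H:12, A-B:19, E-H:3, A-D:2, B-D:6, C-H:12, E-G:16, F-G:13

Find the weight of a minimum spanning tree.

54

Grow the tree from F using Prim:
Step 1: cheapest edge leaving the tree is B-F (13); add B.
Step 2: cheapest edge leaving the tree is B-I (1); add I.
Step 3: cheapest edge leaving the tree is B-D (6); add D.
Step 4: cheapest edge leaving the tree is A-D (2); add A.
Step 5: cheapest edge leaving the tree is D-E (4); add E.
Step 6: cheapest edge leaving the tree is E-H (3); add H.
Step 7: cheapest edge leaving the tree is C-H (12); add C.
Step 8: cheapest edge leaving the tree is F-G (13); add G.
MST edges: B-F, B-I, B-D, A-D, D-E, E-H, C-H, F-G; total weight 13+1+6+2+4+3+12+13 = 54.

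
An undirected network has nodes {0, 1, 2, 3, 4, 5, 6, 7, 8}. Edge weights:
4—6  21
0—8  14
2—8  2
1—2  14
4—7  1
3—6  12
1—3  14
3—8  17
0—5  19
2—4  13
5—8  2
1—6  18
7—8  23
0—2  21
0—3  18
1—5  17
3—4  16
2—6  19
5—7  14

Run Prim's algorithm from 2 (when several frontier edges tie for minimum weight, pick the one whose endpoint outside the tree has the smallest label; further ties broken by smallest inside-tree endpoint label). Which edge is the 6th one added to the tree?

Prim, starting at 2.
Step 1: cheapest edge leaving the tree is 2—8 (2); add 8.
Step 2: cheapest edge leaving the tree is 5—8 (2); add 5.
Step 3: cheapest edge leaving the tree is 2—4 (13); add 4.
Step 4: cheapest edge leaving the tree is 4—7 (1); add 7.
Step 5: cheapest edge leaving the tree is 0—8 (14); add 0.
Step 6: cheapest edge leaving the tree is 1—2 (14); add 1.
Step 7: cheapest edge leaving the tree is 1—3 (14); add 3.
Step 8: cheapest edge leaving the tree is 3—6 (12); add 6.
The 6th edge added is 1—2.

1-2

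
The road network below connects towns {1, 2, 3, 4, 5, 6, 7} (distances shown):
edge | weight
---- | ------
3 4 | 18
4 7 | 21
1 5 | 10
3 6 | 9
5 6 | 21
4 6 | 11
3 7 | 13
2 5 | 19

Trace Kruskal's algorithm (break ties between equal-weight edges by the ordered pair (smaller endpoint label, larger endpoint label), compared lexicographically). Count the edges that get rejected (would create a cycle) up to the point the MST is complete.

2

Kruskal: consider edges lightest-first.
3 6 (9): add. Components now {1} {2} {3,6} {4} {5} {7}
1 5 (10): add. Components now {1,5} {2} {3,6} {4} {7}
4 6 (11): add. Components now {1,5} {2} {3,4,6} {7}
3 7 (13): add. Components now {1,5} {2} {3,4,6,7}
3 4 (18): skip — 3 and 4 already connected.
2 5 (19): add. Components now {1,2,5} {3,4,6,7}
4 7 (21): skip — 4 and 7 already connected.
5 6 (21): add. Components now {1,2,3,4,5,6,7}
Edges rejected before the tree was complete: 2.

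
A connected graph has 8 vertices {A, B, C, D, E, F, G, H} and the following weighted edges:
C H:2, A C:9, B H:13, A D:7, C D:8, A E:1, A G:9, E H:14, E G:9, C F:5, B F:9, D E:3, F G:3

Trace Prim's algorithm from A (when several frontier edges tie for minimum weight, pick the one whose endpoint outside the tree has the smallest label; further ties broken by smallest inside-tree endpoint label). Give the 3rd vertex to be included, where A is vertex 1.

Prim, starting at A.
Step 1: cheapest edge leaving the tree is A E (1); add E.
Step 2: cheapest edge leaving the tree is D E (3); add D.
Step 3: cheapest edge leaving the tree is C D (8); add C.
Step 4: cheapest edge leaving the tree is C H (2); add H.
Step 5: cheapest edge leaving the tree is C F (5); add F.
Step 6: cheapest edge leaving the tree is F G (3); add G.
Step 7: cheapest edge leaving the tree is B F (9); add B.
Vertex order: A, E, D, C, H, F, G, B. The 3rd vertex is D.

D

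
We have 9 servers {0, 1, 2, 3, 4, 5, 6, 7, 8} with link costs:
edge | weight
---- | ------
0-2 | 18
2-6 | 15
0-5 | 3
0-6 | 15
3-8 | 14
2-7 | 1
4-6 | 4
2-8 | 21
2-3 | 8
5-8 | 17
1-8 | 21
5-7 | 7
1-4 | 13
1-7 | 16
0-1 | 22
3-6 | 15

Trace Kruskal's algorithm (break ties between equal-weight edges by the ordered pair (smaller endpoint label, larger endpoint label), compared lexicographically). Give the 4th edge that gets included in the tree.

Sort edges by weight, then run Kruskal:
2-7 (1): add — endpoints in different components.
0-5 (3): add — endpoints in different components.
4-6 (4): add — endpoints in different components.
5-7 (7): add — endpoints in different components.
2-3 (8): add — endpoints in different components.
1-4 (13): add — endpoints in different components.
3-8 (14): add — endpoints in different components.
0-6 (15): add — endpoints in different components.
The 4th edge added is 5-7.

5-7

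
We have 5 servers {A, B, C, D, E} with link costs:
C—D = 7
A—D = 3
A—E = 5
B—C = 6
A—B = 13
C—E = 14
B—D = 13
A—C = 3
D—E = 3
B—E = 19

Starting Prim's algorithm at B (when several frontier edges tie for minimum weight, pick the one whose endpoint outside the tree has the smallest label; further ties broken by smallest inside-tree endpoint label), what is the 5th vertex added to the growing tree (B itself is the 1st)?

E

Prim's algorithm from B:
Step 1: frontier [B—C 6, A—B 13, B—D 13, B—E 19] → take B—C (6); add C.
Step 2: frontier [A—B 13, B—D 13, B—E 19, A—C 3, C—D 7, C—E 14] → take A—C (3); add A.
Step 3: frontier [A—D 3, A—E 5, B—D 13, B—E 19, C—D 7, C—E 14] → take A—D (3); add D.
Step 4: frontier [A—E 5, B—E 19, C—E 14, D—E 3] → take D—E (3); add E.
Vertex order: B, C, A, D, E. The 5th vertex is E.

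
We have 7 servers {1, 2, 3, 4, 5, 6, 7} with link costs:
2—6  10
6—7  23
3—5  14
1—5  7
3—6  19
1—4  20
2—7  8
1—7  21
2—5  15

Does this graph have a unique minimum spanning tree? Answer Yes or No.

Yes

Kruskal's algorithm — process edges by increasing weight (ties by edge label):
1—5 (7): add. Components now {1,5} {2} {3} {4} {6} {7}
2—7 (8): add. Components now {1,5} {2,7} {3} {4} {6}
2—6 (10): add. Components now {1,5} {2,6,7} {3} {4}
3—5 (14): add. Components now {1,3,5} {2,6,7} {4}
2—5 (15): add. Components now {1,2,3,5,6,7} {4}
3—6 (19): skip — 3 and 6 already connected.
1—4 (20): add. Components now {1,2,3,4,5,6,7}
Every non-tree edge has weight strictly greater than the heaviest edge on the tree path between its endpoints, so the MST is unique.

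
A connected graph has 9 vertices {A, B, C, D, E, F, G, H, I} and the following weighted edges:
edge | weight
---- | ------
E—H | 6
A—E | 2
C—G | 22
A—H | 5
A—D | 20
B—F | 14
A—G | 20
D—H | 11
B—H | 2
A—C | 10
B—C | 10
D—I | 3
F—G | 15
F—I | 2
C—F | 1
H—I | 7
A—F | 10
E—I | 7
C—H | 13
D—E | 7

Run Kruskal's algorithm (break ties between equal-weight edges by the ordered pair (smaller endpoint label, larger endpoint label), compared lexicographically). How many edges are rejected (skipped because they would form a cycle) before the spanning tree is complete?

9

Kruskal's algorithm — process edges by increasing weight (ties by edge label):
C—F (1): add — endpoints in different components.
A—E (2): add — endpoints in different components.
B—H (2): add — endpoints in different components.
F—I (2): add — endpoints in different components.
D—I (3): add — endpoints in different components.
A—H (5): add — endpoints in different components.
E—H (6): skip — E and H already connected.
D—E (7): add — endpoints in different components.
E—I (7): skip — E and I already connected.
H—I (7): skip — H and I already connected.
A—C (10): skip — A and C already connected.
A—F (10): skip — A and F already connected.
B—C (10): skip — B and C already connected.
D—H (11): skip — D and H already connected.
C—H (13): skip — C and H already connected.
B—F (14): skip — B and F already connected.
F—G (15): add — endpoints in different components.
Edges rejected before the tree was complete: 9.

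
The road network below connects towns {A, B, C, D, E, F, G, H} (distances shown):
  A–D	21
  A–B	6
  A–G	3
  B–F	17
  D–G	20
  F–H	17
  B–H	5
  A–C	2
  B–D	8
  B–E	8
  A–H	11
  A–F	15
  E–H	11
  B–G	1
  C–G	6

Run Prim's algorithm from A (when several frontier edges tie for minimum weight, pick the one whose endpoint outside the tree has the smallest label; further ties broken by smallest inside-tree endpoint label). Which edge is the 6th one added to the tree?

B-E

Grow the tree from A using Prim:
Step 1: cheapest edge leaving the tree is A–C (2); add C.
Step 2: cheapest edge leaving the tree is A–G (3); add G.
Step 3: cheapest edge leaving the tree is B–G (1); add B.
Step 4: cheapest edge leaving the tree is B–H (5); add H.
Step 5: cheapest edge leaving the tree is B–D (8); add D.
Step 6: cheapest edge leaving the tree is B–E (8); add E.
Step 7: cheapest edge leaving the tree is A–F (15); add F.
The 6th edge added is B–E.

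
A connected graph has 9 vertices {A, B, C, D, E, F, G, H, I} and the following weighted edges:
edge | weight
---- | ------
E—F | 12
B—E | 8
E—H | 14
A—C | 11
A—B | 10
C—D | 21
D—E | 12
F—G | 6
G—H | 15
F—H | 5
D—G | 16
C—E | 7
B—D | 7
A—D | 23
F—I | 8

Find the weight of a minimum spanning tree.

63

Sort edges by weight, then run Kruskal:
F—H (5): add — endpoints in different components.
F—G (6): add — endpoints in different components.
B—D (7): add — endpoints in different components.
C—E (7): add — endpoints in different components.
B—E (8): add — endpoints in different components.
F—I (8): add — endpoints in different components.
A—B (10): add — endpoints in different components.
A—C (11): skip — A and C already connected.
D—E (12): skip — D and E already connected.
E—F (12): add — endpoints in different components.
MST edges: F—H, F—G, B—D, C—E, B—E, F—I, A—B, E—F; total weight 5+6+7+7+8+8+10+12 = 63.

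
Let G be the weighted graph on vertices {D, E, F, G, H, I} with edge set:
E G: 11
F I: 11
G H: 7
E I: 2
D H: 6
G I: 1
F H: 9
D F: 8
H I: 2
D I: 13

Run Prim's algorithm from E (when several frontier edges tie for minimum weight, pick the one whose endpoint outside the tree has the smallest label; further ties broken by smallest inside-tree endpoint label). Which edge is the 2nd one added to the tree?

G-I

Prim, starting at E.
Step 1: cheapest edge leaving the tree is E I (2); add I.
Step 2: cheapest edge leaving the tree is G I (1); add G.
Step 3: cheapest edge leaving the tree is H I (2); add H.
Step 4: cheapest edge leaving the tree is D H (6); add D.
Step 5: cheapest edge leaving the tree is D F (8); add F.
The 2nd edge added is G I.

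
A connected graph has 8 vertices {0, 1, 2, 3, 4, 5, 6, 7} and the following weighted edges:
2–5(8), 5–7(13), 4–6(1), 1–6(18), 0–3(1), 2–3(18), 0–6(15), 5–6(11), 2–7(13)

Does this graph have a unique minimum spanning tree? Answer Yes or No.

Sort edges by weight, then run Kruskal:
0–3 (1): add — endpoints in different components.
4–6 (1): add — endpoints in different components.
2–5 (8): add — endpoints in different components.
5–6 (11): add — endpoints in different components.
2–7 (13): add — endpoints in different components.
5–7 (13): skip — 5 and 7 already connected.
0–6 (15): add — endpoints in different components.
1–6 (18): add — endpoints in different components.
Non-tree edge 5–7 has weight 13, equal to the heaviest edge on its tree cycle — swapping gives another MST of the same weight. Not unique.

No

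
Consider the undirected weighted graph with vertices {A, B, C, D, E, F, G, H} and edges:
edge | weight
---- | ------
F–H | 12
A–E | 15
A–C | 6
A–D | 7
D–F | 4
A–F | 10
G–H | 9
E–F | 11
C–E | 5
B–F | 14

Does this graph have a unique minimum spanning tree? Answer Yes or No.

Sort edges by weight, then run Kruskal:
D–F (4): add — endpoints in different components.
C–E (5): add — endpoints in different components.
A–C (6): add — endpoints in different components.
A–D (7): add — endpoints in different components.
G–H (9): add — endpoints in different components.
A–F (10): skip — A and F already connected.
E–F (11): skip — E and F already connected.
F–H (12): add — endpoints in different components.
B–F (14): add — endpoints in different components.
Every non-tree edge has weight strictly greater than the heaviest edge on the tree path between its endpoints, so the MST is unique.

Yes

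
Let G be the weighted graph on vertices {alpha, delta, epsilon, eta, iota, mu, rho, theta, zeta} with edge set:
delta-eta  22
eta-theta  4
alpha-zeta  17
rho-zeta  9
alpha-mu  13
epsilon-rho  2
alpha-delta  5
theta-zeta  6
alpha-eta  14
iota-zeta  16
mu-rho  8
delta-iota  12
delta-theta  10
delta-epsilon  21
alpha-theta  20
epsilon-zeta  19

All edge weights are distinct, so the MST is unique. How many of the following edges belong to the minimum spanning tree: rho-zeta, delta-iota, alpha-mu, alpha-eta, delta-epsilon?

Kruskal's algorithm — process edges by increasing weight (ties by edge label):
epsilon-rho (2): add — endpoints in different components.
eta-theta (4): add — endpoints in different components.
alpha-delta (5): add — endpoints in different components.
theta-zeta (6): add — endpoints in different components.
mu-rho (8): add — endpoints in different components.
rho-zeta (9): add — endpoints in different components.
delta-theta (10): add — endpoints in different components.
delta-iota (12): add — endpoints in different components.
MST edge set: {epsilon-rho, eta-theta, alpha-delta, theta-zeta, mu-rho, rho-zeta, delta-theta, delta-iota}.
Of the listed edges, {rho-zeta, delta-iota} are in the MST → 2.

2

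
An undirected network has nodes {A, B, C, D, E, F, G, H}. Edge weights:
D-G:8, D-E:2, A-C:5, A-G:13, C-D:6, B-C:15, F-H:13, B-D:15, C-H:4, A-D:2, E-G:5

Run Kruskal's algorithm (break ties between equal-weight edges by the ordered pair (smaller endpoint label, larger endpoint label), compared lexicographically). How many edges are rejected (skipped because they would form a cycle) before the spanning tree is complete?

3

Kruskal: consider edges lightest-first.
A-D (2): add — endpoints in different components.
D-E (2): add — endpoints in different components.
C-H (4): add — endpoints in different components.
A-C (5): add — endpoints in different components.
E-G (5): add — endpoints in different components.
C-D (6): skip — C and D already connected.
D-G (8): skip — D and G already connected.
A-G (13): skip — A and G already connected.
F-H (13): add — endpoints in different components.
B-C (15): add — endpoints in different components.
Edges rejected before the tree was complete: 3.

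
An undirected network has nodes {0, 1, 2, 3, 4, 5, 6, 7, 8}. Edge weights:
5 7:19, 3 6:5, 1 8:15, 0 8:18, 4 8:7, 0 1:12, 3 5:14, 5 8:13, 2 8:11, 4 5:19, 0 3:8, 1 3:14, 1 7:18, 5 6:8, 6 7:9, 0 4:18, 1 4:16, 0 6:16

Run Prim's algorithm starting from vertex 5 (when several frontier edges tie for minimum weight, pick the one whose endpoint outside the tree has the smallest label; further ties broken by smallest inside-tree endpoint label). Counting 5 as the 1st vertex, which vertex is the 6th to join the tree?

Prim's algorithm from 5:
Step 1: cheapest edge leaving the tree is 5 6 (8); add 6.
Step 2: cheapest edge leaving the tree is 3 6 (5); add 3.
Step 3: cheapest edge leaving the tree is 0 3 (8); add 0.
Step 4: cheapest edge leaving the tree is 6 7 (9); add 7.
Step 5: cheapest edge leaving the tree is 0 1 (12); add 1.
Step 6: cheapest edge leaving the tree is 5 8 (13); add 8.
Step 7: cheapest edge leaving the tree is 4 8 (7); add 4.
Step 8: cheapest edge leaving the tree is 2 8 (11); add 2.
Vertex order: 5, 6, 3, 0, 7, 1, 8, 4, 2. The 6th vertex is 1.

1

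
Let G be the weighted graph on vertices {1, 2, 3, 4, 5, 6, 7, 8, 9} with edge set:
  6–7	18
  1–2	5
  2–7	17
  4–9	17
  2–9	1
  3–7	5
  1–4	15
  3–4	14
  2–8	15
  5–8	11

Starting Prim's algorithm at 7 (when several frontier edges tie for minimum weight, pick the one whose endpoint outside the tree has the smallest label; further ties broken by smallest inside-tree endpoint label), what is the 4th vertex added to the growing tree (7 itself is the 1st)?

Prim's algorithm from 7:
Step 1: cheapest edge leaving the tree is 3–7 (5); add 3.
Step 2: cheapest edge leaving the tree is 3–4 (14); add 4.
Step 3: cheapest edge leaving the tree is 1–4 (15); add 1.
Step 4: cheapest edge leaving the tree is 1–2 (5); add 2.
Step 5: cheapest edge leaving the tree is 2–9 (1); add 9.
Step 6: cheapest edge leaving the tree is 2–8 (15); add 8.
Step 7: cheapest edge leaving the tree is 5–8 (11); add 5.
Step 8: cheapest edge leaving the tree is 6–7 (18); add 6.
Vertex order: 7, 3, 4, 1, 2, 9, 8, 5, 6. The 4th vertex is 1.

1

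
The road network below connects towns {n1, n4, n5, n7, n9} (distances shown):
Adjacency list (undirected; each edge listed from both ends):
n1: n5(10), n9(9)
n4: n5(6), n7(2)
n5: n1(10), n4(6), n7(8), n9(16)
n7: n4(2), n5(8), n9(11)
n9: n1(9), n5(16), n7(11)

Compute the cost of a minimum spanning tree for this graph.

27

Prim's algorithm from n1:
Step 1: frontier [n1-n9 9, n1-n5 10] → take n1-n9 (9); add n9.
Step 2: frontier [n1-n5 10, n7-n9 11, n5-n9 16] → take n1-n5 (10); add n5.
Step 3: frontier [n4-n5 6, n5-n7 8, n7-n9 11] → take n4-n5 (6); add n4.
Step 4: frontier [n4-n7 2, n5-n7 8, n7-n9 11] → take n4-n7 (2); add n7.
MST edges: n1-n9, n1-n5, n4-n5, n4-n7; total weight 9+10+6+2 = 27.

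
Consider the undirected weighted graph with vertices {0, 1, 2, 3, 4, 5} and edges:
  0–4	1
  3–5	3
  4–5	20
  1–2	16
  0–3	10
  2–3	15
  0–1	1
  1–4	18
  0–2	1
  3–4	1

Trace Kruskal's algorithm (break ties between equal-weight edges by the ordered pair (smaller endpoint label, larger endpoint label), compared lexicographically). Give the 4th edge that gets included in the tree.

Kruskal: consider edges lightest-first.
0–1 (1): add. Components now {0,1} {2} {3} {4} {5}
0–2 (1): add. Components now {0,1,2} {3} {4} {5}
0–4 (1): add. Components now {0,1,2,4} {3} {5}
3–4 (1): add. Components now {0,1,2,3,4} {5}
3–5 (3): add. Components now {0,1,2,3,4,5}
The 4th edge added is 3–4.

3-4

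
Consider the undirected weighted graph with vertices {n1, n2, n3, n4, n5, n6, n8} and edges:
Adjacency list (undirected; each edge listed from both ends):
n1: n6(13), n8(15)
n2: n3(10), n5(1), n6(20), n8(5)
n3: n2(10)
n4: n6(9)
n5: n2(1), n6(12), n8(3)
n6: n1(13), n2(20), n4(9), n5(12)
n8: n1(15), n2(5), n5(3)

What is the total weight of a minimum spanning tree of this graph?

Kruskal: consider edges lightest-first.
n2-n5 (1): add — endpoints in different components.
n5-n8 (3): add — endpoints in different components.
n2-n8 (5): skip — n2 and n8 already connected.
n4-n6 (9): add — endpoints in different components.
n2-n3 (10): add — endpoints in different components.
n5-n6 (12): add — endpoints in different components.
n1-n6 (13): add — endpoints in different components.
MST edges: n2-n5, n5-n8, n4-n6, n2-n3, n5-n6, n1-n6; total weight 1+3+9+10+12+13 = 48.

48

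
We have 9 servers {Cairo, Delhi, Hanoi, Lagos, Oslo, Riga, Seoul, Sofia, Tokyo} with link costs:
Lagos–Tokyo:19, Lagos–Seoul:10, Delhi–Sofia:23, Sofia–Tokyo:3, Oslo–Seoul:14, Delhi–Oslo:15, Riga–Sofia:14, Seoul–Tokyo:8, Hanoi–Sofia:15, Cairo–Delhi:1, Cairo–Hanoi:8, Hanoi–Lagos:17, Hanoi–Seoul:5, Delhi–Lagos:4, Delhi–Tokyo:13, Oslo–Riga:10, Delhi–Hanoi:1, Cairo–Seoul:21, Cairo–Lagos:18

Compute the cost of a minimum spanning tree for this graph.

Prim, starting at Oslo.
Step 1: cheapest edge leaving the tree is Oslo–Riga (10); add Riga.
Step 2: cheapest edge leaving the tree is Oslo–Seoul (14); add Seoul.
Step 3: cheapest edge leaving the tree is Hanoi–Seoul (5); add Hanoi.
Step 4: cheapest edge leaving the tree is Delhi–Hanoi (1); add Delhi.
Step 5: cheapest edge leaving the tree is Cairo–Delhi (1); add Cairo.
Step 6: cheapest edge leaving the tree is Delhi–Lagos (4); add Lagos.
Step 7: cheapest edge leaving the tree is Seoul–Tokyo (8); add Tokyo.
Step 8: cheapest edge leaving the tree is Sofia–Tokyo (3); add Sofia.
MST edges: Oslo–Riga, Oslo–Seoul, Hanoi–Seoul, Delhi–Hanoi, Cairo–Delhi, Delhi–Lagos, Seoul–Tokyo, Sofia–Tokyo; total weight 10+14+5+1+1+4+8+3 = 46.

46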